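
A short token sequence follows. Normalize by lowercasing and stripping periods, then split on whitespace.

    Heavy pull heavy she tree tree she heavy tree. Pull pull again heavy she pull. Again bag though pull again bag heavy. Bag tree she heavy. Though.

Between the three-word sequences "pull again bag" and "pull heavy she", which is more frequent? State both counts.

"pull again bag": 2 occurrences
"pull heavy she": 1 occurrence

"pull again bag" (2 vs 1)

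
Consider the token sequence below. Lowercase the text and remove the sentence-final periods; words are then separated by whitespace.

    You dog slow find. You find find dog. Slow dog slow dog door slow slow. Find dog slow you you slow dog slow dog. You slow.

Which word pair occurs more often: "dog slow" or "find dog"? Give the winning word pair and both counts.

"dog slow": 5 occurrences
"find dog": 2 occurrences

"dog slow" (5 vs 2)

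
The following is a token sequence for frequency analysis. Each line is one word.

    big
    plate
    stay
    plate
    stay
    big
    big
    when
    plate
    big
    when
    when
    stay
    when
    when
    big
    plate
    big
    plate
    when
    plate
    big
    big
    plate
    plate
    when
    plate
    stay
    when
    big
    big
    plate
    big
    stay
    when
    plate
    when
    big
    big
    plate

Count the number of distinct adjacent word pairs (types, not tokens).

15

40 tokens → 39 bigram windows in total.
Repeated bigrams (each contributes count−1 duplicates):
  big plate: 6
  big big: 4
  plate big: 4
  when plate: 4
  plate stay: 3
  plate when: 3
  stay when: 3
  when big: 3
  … (2 more repeated)
24 duplicate windows → 39 − 24 = 15 distinct.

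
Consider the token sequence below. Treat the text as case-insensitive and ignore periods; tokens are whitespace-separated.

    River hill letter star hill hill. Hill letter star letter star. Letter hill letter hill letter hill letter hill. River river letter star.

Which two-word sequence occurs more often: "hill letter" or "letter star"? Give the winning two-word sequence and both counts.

"hill letter": 5 occurrences
"letter star": 4 occurrences

"hill letter" (5 vs 4)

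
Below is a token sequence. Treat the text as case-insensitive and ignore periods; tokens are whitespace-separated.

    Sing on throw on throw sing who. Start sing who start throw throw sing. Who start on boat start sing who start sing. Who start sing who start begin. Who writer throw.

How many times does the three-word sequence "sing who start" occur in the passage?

6

Scanning the 30 overlapping trigram windows for "sing who start":
  position 6–8: sing who start
  position 9–11: sing who start
  position 14–16: sing who start
  position 20–22: sing who start
  position 23–25: sing who start
  position 26–28: sing who start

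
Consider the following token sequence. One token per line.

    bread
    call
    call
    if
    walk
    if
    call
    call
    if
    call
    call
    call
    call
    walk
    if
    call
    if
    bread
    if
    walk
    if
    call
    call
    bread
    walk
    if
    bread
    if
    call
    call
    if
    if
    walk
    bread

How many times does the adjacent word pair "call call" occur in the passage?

Scanning the 33 overlapping bigram windows for "call call":
  position 2–3: call call
  position 7–8: call call
  position 10–11: call call
  position 11–12: call call
  position 12–13: call call
  position 22–23: call call
  position 29–30: call call

7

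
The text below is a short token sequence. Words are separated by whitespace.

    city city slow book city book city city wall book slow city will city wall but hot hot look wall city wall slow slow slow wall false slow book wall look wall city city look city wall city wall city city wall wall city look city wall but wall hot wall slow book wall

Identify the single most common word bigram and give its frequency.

Bigram frequencies (highest first):
  city wall: 7
  wall city: 5
  city city: 4
  slow book: 3
  book city: 2
  wall but: 2
  … (24 more, each ≤ 2)

"city wall", 7 times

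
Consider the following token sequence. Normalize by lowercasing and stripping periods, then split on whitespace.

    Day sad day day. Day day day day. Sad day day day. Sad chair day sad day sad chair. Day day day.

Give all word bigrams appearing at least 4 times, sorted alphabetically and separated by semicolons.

day day; day sad

Bigram counts meeting the condition (at least 4 times):
  day day: 9
  day sad: 5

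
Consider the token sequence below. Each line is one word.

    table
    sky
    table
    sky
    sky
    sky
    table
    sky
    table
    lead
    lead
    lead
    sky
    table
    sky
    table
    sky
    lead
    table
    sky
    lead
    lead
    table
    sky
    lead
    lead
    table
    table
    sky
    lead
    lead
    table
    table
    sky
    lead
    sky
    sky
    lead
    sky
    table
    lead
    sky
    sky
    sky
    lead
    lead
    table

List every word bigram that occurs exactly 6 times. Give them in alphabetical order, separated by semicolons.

Bigram counts meeting the condition (exactly 6 times):
  lead lead: 6
  sky table: 6

lead lead; sky table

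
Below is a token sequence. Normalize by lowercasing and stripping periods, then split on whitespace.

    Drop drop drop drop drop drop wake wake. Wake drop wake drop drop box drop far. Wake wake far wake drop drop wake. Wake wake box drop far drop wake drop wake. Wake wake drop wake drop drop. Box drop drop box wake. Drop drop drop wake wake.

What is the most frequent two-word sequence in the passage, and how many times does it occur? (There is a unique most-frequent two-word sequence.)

Bigram frequencies (highest first):
  drop drop: 11
  wake wake: 8
  drop wake: 7
  wake drop: 7
  drop box: 3
  box drop: 3
  … (6 more, each ≤ 2)

"drop drop", 11 times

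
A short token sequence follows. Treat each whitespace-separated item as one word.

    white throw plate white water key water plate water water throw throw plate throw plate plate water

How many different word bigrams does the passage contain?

17 tokens → 16 bigram windows in total.
Repeated bigrams (each contributes count−1 duplicates):
  throw plate: 3
  plate water: 2
3 duplicate windows → 16 − 3 = 13 distinct.

13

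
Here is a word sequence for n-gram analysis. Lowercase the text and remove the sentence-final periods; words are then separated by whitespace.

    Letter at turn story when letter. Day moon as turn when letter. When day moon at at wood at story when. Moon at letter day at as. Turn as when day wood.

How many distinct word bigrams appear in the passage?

24

32 tokens → 31 bigram windows in total.
Repeated bigrams (each contributes count−1 duplicates):
  as turn: 2
  day moon: 2
  letter day: 2
  moon at: 2
  story when: 2
  when day: 2
  when letter: 2
7 duplicate windows → 31 − 7 = 24 distinct.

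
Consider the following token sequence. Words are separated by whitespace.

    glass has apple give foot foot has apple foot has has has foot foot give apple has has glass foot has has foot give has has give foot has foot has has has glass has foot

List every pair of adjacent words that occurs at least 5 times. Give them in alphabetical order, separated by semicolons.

foot has; has has

Bigram counts meeting the condition (at least 5 times):
  foot has: 5
  has has: 7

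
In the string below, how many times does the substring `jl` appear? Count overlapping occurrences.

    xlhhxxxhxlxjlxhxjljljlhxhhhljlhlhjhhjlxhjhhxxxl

Sliding a length-2 window over the 47 characters (46 positions):
  position 12–13: jl
  position 17–18: jl
  position 19–20: jl
  position 21–22: jl
  position 29–30: jl
  position 37–38: jl

6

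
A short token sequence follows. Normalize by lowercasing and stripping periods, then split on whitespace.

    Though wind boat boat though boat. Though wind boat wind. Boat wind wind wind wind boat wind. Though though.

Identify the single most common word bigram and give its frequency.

Bigram frequencies (highest first):
  wind boat: 4
  boat wind: 3
  wind wind: 3
  though wind: 2
  boat though: 2
  boat boat: 1
  … (3 more, each ≤ 1)

"wind boat", 4 times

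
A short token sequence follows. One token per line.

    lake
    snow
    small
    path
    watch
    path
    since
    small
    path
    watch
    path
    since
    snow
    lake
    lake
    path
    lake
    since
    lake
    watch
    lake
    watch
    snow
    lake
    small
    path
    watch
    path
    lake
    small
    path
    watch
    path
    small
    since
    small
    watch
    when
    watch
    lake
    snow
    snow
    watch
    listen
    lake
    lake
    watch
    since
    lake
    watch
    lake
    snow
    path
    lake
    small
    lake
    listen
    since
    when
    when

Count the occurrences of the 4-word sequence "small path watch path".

4

Scanning the 57 overlapping 4-gram windows for "small path watch path":
  position 3–6: small path watch path
  position 8–11: small path watch path
  position 25–28: small path watch path
  position 30–33: small path watch path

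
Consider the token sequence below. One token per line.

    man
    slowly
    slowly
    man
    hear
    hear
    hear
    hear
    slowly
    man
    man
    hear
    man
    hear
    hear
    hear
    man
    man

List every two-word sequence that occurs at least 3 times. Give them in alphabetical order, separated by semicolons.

Bigram counts meeting the condition (at least 3 times):
  hear hear: 5
  man hear: 3

hear hear; man hear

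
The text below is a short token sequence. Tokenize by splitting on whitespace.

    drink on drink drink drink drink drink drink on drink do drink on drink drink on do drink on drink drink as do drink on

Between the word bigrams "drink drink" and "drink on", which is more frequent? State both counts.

"drink drink": 7 occurrences
"drink on": 6 occurrences

"drink drink" (7 vs 6)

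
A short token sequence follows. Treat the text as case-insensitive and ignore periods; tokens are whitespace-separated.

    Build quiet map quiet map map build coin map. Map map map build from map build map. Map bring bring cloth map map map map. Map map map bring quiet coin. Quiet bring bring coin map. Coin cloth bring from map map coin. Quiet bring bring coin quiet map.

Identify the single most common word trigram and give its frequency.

"map map map", 7 times

Trigram frequencies (highest first):
  map map map: 7
  map map build: 2
  map map bring: 2
  coin quiet bring: 2
  quiet bring bring: 2
  bring bring coin: 2
  … (30 more, each ≤ 1)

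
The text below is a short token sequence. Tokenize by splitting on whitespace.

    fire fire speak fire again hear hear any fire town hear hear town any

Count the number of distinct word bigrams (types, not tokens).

14 tokens → 13 bigram windows in total.
Repeated bigrams (each contributes count−1 duplicates):
  hear hear: 2
1 duplicate windows → 13 − 1 = 12 distinct.

12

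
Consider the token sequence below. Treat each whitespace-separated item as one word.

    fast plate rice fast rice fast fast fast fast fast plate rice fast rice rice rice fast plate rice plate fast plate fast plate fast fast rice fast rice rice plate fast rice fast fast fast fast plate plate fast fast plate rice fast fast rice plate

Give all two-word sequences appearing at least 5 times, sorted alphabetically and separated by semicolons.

Bigram counts meeting the condition (at least 5 times):
  fast fast: 10
  fast plate: 7
  fast rice: 6
  plate fast: 5
  rice fast: 7

fast fast; fast plate; fast rice; plate fast; rice fast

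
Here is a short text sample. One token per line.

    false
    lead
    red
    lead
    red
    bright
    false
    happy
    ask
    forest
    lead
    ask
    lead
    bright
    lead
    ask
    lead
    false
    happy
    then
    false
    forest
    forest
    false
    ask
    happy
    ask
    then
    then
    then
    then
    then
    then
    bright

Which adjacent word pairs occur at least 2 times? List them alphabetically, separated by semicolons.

ask lead; false happy; happy ask; lead ask; lead red; then then

Bigram counts meeting the condition (at least 2 times):
  ask lead: 2
  false happy: 2
  happy ask: 2
  lead ask: 2
  lead red: 2
  then then: 5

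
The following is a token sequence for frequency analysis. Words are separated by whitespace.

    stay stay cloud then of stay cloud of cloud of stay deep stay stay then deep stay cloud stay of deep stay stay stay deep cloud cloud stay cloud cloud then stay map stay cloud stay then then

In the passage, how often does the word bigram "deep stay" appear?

3

Scanning the 37 overlapping bigram windows for "deep stay":
  position 12–13: deep stay
  position 16–17: deep stay
  position 21–22: deep stay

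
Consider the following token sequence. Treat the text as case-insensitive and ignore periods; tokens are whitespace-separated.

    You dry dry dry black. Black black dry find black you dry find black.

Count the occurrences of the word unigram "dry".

Scanning the 14 tokens for "dry":
  position 2: dry
  position 3: dry
  position 4: dry
  position 8: dry
  position 12: dry

5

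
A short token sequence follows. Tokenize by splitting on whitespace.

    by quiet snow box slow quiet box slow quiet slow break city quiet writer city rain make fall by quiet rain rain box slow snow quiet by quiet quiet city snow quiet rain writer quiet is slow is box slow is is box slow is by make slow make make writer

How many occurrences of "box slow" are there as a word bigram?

Scanning the 50 overlapping bigram windows for "box slow":
  position 4–5: box slow
  position 7–8: box slow
  position 23–24: box slow
  position 39–40: box slow
  position 43–44: box slow

5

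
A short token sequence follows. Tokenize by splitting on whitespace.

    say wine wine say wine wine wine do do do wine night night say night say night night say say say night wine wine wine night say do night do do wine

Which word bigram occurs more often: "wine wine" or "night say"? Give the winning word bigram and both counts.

"wine wine": 5 occurrences
"night say": 4 occurrences

"wine wine" (5 vs 4)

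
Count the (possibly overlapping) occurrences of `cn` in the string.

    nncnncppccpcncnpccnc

Sliding a length-2 window over the 20 characters (19 positions):
  position 3–4: cn
  position 12–13: cn
  position 14–15: cn
  position 18–19: cn

4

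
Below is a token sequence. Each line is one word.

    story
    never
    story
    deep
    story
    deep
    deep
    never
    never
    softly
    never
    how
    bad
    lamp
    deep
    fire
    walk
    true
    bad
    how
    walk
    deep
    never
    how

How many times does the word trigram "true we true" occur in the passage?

0

Scanning the 22 overlapping trigram windows for "true we true":
  (none found)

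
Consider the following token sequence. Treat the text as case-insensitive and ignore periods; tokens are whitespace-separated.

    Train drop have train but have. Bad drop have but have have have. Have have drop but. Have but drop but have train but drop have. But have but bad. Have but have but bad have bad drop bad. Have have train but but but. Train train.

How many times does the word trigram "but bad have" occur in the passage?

2

Scanning the 45 overlapping trigram windows for "but bad have":
  position 29–31: but bad have
  position 34–36: but bad have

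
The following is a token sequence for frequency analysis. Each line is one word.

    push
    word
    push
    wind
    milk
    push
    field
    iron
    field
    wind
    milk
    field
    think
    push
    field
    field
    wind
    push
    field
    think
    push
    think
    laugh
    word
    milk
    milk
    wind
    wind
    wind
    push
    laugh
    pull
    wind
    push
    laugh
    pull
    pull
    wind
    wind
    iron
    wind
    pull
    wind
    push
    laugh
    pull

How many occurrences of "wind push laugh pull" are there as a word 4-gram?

Scanning the 43 overlapping 4-gram windows for "wind push laugh pull":
  position 29–32: wind push laugh pull
  position 33–36: wind push laugh pull
  position 43–46: wind push laugh pull

3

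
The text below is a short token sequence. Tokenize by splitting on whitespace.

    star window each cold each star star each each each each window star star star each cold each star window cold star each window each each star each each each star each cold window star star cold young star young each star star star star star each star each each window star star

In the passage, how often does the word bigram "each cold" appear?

3

Scanning the 52 overlapping bigram windows for "each cold":
  position 3–4: each cold
  position 16–17: each cold
  position 32–33: each cold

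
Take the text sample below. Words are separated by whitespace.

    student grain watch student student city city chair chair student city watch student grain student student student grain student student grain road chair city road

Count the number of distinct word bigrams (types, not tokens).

15

25 tokens → 24 bigram windows in total.
Repeated bigrams (each contributes count−1 duplicates):
  student grain: 4
  student student: 4
  grain student: 2
  student city: 2
  watch student: 2
9 duplicate windows → 24 − 9 = 15 distinct.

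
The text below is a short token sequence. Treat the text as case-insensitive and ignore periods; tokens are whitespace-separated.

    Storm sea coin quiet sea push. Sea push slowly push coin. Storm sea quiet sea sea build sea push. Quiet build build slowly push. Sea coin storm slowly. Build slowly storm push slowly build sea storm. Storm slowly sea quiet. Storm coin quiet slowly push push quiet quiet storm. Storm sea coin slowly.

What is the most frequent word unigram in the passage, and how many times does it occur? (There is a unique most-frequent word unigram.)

Unigram frequencies (highest first):
  sea: 11
  storm: 9
  push: 8
  slowly: 8
  quiet: 7
  coin: 5
  … (1 more, each ≤ 5)

"sea", 11 times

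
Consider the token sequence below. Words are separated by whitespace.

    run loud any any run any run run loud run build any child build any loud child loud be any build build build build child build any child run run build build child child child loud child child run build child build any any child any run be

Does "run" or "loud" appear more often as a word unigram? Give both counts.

"run": 9 occurrences
"loud": 5 occurrences

"run" (9 vs 5)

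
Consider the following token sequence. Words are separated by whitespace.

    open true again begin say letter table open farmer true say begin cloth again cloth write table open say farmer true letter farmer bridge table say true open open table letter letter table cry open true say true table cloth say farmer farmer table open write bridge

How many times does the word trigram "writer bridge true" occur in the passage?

0

Scanning the 45 overlapping trigram windows for "writer bridge true":
  (none found)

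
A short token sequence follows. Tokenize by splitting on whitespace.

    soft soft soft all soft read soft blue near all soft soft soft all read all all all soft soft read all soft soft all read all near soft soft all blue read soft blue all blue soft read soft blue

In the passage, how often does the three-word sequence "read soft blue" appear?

Scanning the 39 overlapping trigram windows for "read soft blue":
  position 6–8: read soft blue
  position 33–35: read soft blue
  position 39–41: read soft blue

3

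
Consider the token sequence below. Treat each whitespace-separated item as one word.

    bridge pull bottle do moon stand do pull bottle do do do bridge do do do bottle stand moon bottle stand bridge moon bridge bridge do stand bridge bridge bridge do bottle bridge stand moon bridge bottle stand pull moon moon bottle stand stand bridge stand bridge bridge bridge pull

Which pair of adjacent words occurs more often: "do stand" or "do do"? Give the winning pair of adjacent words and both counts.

"do stand": 1 occurrence
"do do": 4 occurrences

"do do" (4 vs 1)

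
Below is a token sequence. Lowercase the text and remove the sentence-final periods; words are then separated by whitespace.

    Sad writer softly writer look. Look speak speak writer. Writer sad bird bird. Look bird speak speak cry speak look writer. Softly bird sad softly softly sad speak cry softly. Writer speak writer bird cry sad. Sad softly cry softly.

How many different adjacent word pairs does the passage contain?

40 tokens → 39 bigram windows in total.
Repeated bigrams (each contributes count−1 duplicates):
  cry softly: 2
  sad softly: 2
  softly writer: 2
  speak cry: 2
  speak speak: 2
  speak writer: 2
  writer softly: 2
7 duplicate windows → 39 − 7 = 32 distinct.

32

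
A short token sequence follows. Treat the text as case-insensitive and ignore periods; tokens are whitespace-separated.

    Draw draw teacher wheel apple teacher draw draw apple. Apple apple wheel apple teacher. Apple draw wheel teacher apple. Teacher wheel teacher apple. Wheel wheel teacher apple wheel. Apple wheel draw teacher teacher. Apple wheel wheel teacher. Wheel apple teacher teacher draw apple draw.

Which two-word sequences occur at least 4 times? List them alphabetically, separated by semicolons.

Bigram counts meeting the condition (at least 4 times):
  apple teacher: 4
  apple wheel: 5
  teacher apple: 5
  wheel apple: 4
  wheel teacher: 4

apple teacher; apple wheel; teacher apple; wheel apple; wheel teacher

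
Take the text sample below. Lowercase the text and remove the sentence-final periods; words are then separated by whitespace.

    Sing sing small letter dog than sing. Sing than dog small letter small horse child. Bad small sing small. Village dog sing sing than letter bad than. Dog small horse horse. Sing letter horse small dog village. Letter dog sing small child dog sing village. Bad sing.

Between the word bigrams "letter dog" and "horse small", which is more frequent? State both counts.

"letter dog": 2 occurrences
"horse small": 1 occurrence

"letter dog" (2 vs 1)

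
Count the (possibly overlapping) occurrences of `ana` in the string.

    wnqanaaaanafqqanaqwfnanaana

5

Sliding a length-3 window over the 27 characters (25 positions):
  position 4–6: ana
  position 9–11: ana
  position 15–17: ana
  position 22–24: ana
  position 25–27: ana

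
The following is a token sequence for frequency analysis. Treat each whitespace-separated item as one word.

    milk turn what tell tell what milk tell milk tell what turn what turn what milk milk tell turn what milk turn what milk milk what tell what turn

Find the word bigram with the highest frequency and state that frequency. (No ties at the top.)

"turn what", 5 times

Bigram frequencies (highest first):
  turn what: 5
  what milk: 4
  tell what: 3
  milk tell: 3
  what turn: 3
  milk turn: 2
  … (6 more, each ≤ 2)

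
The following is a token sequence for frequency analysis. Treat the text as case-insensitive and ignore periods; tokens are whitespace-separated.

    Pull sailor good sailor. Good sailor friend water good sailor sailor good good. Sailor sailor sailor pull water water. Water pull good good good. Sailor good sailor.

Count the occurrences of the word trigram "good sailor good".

Scanning the 25 overlapping trigram windows for "good sailor good":
  position 3–5: good sailor good
  position 24–26: good sailor good

2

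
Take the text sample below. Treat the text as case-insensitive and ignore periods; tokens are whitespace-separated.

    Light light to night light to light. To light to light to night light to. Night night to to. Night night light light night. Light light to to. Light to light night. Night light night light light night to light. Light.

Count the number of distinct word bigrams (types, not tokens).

9

41 tokens → 40 bigram windows in total.
Repeated bigrams (each contributes count−1 duplicates):
  light to: 8
  night light: 6
  to light: 6
  light light: 5
  light night: 4
  to night: 4
  night night: 3
  night to: 2
  … (1 more repeated)
31 duplicate windows → 40 − 31 = 9 distinct.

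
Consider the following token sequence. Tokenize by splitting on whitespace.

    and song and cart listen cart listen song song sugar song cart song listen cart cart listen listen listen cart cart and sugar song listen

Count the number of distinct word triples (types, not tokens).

25 tokens → 23 trigram windows in total.
Repeated trigrams (each contributes count−1 duplicates):
  listen cart cart: 2
1 duplicate windows → 23 − 1 = 22 distinct.

22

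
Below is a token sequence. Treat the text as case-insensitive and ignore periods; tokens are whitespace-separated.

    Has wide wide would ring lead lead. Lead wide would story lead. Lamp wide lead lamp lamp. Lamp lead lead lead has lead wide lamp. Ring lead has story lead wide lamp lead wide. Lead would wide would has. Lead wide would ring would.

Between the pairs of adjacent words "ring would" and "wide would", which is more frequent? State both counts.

"wide would" (4 vs 1)

"ring would": 1 occurrence
"wide would": 4 occurrences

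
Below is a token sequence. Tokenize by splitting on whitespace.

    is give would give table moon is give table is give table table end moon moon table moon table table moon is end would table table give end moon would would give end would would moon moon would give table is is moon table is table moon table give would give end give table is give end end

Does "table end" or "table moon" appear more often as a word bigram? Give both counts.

"table end": 1 occurrence
"table moon": 4 occurrences

"table moon" (4 vs 1)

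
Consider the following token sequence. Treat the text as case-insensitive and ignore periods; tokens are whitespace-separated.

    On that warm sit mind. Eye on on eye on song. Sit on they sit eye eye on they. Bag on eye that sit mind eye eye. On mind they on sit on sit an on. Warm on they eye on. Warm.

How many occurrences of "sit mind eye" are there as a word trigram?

Scanning the 40 overlapping trigram windows for "sit mind eye":
  position 4–6: sit mind eye
  position 24–26: sit mind eye

2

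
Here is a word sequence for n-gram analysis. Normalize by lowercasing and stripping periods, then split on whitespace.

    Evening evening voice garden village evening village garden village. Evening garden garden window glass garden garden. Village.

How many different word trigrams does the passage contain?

17 tokens → 15 trigram windows in total.
Repeated trigrams (each contributes count−1 duplicates):
  garden village evening: 2
1 duplicate windows → 15 − 1 = 14 distinct.

14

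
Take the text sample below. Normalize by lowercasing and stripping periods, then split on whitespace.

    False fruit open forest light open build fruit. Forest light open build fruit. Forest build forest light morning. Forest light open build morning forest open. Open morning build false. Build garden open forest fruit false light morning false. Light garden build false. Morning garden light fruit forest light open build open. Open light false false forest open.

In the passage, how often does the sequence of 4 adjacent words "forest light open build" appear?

Scanning the 54 overlapping 4-gram windows for "forest light open build":
  position 4–7: forest light open build
  position 9–12: forest light open build
  position 19–22: forest light open build
  position 47–50: forest light open build

4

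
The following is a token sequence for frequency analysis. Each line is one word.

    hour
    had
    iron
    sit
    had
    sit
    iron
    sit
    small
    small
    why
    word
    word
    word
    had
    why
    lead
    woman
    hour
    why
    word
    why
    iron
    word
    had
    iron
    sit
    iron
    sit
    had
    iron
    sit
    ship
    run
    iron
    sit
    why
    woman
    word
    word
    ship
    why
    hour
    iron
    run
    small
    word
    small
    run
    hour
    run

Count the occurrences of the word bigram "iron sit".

Scanning the 50 overlapping bigram windows for "iron sit":
  position 3–4: iron sit
  position 7–8: iron sit
  position 26–27: iron sit
  position 28–29: iron sit
  position 31–32: iron sit
  position 35–36: iron sit

6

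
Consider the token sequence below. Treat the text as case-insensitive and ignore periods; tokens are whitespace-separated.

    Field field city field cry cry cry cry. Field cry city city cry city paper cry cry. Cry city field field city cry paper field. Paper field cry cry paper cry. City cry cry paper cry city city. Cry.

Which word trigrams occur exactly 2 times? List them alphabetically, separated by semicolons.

Trigram counts meeting the condition (exactly 2 times):
  city city cry: 2
  cry city city: 2
  cry cry paper: 2
  cry paper cry: 2
  field cry cry: 2
  field field city: 2
  paper cry city: 2

city city cry; cry city city; cry cry paper; cry paper cry; field cry cry; field field city; paper cry city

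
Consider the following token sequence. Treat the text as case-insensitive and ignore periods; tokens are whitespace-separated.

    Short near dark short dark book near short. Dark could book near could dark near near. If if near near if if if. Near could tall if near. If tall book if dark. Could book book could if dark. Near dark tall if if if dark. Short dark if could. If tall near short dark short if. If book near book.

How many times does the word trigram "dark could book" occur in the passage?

Scanning the 59 overlapping trigram windows for "dark could book":
  position 9–11: dark could book
  position 33–35: dark could book

2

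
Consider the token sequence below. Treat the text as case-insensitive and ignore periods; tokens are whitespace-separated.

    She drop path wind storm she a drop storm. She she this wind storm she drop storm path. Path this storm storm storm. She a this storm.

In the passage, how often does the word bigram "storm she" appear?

4

Scanning the 26 overlapping bigram windows for "storm she":
  position 5–6: storm she
  position 9–10: storm she
  position 14–15: storm she
  position 23–24: storm she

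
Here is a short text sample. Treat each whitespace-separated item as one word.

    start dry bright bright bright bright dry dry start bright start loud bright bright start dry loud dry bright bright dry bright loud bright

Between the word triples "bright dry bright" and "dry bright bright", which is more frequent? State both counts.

"bright dry bright": 1 occurrence
"dry bright bright": 2 occurrences

"dry bright bright" (2 vs 1)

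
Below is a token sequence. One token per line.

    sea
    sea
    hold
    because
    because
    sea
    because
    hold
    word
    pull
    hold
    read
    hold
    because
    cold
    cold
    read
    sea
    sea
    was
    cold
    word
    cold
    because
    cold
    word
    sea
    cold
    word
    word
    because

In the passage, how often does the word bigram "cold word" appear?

3

Scanning the 30 overlapping bigram windows for "cold word":
  position 21–22: cold word
  position 25–26: cold word
  position 28–29: cold word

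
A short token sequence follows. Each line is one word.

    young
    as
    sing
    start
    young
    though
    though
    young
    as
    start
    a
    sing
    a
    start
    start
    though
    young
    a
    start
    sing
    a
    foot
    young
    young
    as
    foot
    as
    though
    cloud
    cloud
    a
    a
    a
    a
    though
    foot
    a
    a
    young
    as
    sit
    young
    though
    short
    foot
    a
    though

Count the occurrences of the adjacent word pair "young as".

Scanning the 46 overlapping bigram windows for "young as":
  position 1–2: young as
  position 8–9: young as
  position 24–25: young as
  position 39–40: young as

4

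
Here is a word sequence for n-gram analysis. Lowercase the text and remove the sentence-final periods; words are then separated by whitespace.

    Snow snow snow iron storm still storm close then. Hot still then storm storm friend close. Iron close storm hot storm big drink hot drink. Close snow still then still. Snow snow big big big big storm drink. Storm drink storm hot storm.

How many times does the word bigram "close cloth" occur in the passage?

Scanning the 42 overlapping bigram windows for "close cloth":
  (none found)

0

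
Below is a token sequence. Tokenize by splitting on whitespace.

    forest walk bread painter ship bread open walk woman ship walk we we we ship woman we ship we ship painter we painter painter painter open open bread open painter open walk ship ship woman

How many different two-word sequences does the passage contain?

35 tokens → 34 bigram windows in total.
Repeated bigrams (each contributes count−1 duplicates):
  we ship: 3
  bread open: 2
  open walk: 2
  painter open: 2
  painter painter: 2
  ship woman: 2
  we we: 2
8 duplicate windows → 34 − 8 = 26 distinct.

26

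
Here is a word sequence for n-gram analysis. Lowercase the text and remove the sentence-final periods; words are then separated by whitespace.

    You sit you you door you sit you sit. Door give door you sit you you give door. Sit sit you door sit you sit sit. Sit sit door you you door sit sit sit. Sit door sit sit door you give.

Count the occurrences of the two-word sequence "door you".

4

Scanning the 41 overlapping bigram windows for "door you":
  position 5–6: door you
  position 12–13: door you
  position 29–30: door you
  position 40–41: door you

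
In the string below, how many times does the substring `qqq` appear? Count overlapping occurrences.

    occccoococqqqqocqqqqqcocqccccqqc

5

Sliding a length-3 window over the 32 characters (30 positions):
  position 11–13: qqq
  position 12–14: qqq
  position 17–19: qqq
  position 18–20: qqq
  position 19–21: qqq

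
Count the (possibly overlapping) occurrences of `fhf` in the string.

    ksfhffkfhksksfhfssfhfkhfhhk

3

Sliding a length-3 window over the 27 characters (25 positions):
  position 3–5: fhf
  position 14–16: fhf
  position 19–21: fhf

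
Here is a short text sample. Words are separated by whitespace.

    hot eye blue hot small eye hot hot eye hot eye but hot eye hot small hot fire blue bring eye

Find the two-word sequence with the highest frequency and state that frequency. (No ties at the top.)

"hot eye", 4 times

Bigram frequencies (highest first):
  hot eye: 4
  eye hot: 3
  hot small: 2
  eye blue: 1
  blue hot: 1
  small eye: 1
  … (8 more, each ≤ 1)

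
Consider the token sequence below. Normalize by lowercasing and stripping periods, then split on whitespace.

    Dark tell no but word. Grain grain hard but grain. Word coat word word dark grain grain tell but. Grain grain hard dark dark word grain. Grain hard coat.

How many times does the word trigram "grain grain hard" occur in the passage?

3

Scanning the 27 overlapping trigram windows for "grain grain hard":
  position 6–8: grain grain hard
  position 20–22: grain grain hard
  position 26–28: grain grain hard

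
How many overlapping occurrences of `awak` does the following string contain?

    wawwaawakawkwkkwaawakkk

Sliding a length-4 window over the 23 characters (20 positions):
  position 6–9: awak
  position 18–21: awak

2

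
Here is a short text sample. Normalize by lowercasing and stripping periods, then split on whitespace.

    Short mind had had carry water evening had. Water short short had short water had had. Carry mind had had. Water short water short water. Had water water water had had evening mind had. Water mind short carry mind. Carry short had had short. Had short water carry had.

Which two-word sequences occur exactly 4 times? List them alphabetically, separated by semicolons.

had water; short water

Bigram counts meeting the condition (exactly 4 times):
  had water: 4
  short water: 4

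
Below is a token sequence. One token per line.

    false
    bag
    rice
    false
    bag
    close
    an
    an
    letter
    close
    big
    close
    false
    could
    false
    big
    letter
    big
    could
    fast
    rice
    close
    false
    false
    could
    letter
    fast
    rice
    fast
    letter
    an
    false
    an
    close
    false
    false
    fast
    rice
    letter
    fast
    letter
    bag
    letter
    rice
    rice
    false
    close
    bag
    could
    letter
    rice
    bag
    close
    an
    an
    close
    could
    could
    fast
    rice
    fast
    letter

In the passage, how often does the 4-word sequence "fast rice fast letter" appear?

Scanning the 59 overlapping 4-gram windows for "fast rice fast letter":
  position 27–30: fast rice fast letter
  position 59–62: fast rice fast letter

2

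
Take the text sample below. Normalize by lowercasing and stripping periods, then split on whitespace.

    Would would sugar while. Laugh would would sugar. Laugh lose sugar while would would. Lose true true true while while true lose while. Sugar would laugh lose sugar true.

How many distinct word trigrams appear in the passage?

25

29 tokens → 27 trigram windows in total.
Repeated trigrams (each contributes count−1 duplicates):
  laugh lose sugar: 2
  would would sugar: 2
2 duplicate windows → 27 − 2 = 25 distinct.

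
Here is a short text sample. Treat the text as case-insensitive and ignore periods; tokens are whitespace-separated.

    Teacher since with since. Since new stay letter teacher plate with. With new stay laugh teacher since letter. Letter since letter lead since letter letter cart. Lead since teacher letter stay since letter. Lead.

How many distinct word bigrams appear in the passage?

34 tokens → 33 bigram windows in total.
Repeated bigrams (each contributes count−1 duplicates):
  since letter: 4
  lead since: 2
  letter lead: 2
  letter letter: 2
  new stay: 2
  teacher since: 2
8 duplicate windows → 33 − 8 = 25 distinct.

25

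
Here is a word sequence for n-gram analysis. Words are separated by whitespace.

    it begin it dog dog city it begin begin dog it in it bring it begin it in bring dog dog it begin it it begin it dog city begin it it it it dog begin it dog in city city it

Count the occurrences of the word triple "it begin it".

4

Scanning the 40 overlapping trigram windows for "it begin it":
  position 1–3: it begin it
  position 15–17: it begin it
  position 22–24: it begin it
  position 25–27: it begin it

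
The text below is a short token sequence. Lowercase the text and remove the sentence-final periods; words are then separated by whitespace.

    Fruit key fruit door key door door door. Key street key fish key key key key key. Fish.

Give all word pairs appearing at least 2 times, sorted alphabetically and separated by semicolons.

Bigram counts meeting the condition (at least 2 times):
  door door: 2
  door key: 2
  key fish: 2
  key key: 4

door door; door key; key fish; key key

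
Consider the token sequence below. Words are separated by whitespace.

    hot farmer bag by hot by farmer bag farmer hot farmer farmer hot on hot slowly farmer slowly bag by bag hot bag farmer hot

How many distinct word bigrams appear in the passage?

18

25 tokens → 24 bigram windows in total.
Repeated bigrams (each contributes count−1 duplicates):
  farmer hot: 3
  bag by: 2
  bag farmer: 2
  farmer bag: 2
  hot farmer: 2
6 duplicate windows → 24 − 6 = 18 distinct.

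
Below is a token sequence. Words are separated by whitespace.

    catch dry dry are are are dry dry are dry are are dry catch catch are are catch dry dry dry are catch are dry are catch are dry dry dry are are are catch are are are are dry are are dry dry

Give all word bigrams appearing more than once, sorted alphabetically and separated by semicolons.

are are; are catch; are dry; catch are; catch dry; dry are; dry dry

Bigram counts meeting the condition (more than once):
  are are: 10
  are catch: 4
  are dry: 7
  catch are: 4
  catch dry: 2
  dry are: 7
  dry dry: 7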